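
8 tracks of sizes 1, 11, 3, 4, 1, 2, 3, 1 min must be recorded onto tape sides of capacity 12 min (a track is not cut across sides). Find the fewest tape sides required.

Total = 11 + 4 + 3 + 3 + 2 + 1 + 1 + 1 = 26 min.
Lower bound: ⌈26/12⌉ = 3 tape sides.
A packing using 3 tape sides:
  side 1: 11 + 1 = 12
  side 2: 4 + 3 + 3 + 2 = 12
  side 3: 1 + 1 = 2
This matches the lower bound, so 3 is optimal.

3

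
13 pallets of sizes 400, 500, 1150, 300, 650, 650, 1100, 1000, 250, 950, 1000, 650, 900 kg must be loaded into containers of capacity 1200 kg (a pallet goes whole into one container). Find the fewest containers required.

Total = 1150 + 1100 + 1000 + 1000 + 950 + 900 + 650 + 650 + 650 + 500 + 400 + 300 + 250 = 9500 kg.
Lower bound: ⌈9500/1200⌉ = 8 containers.
Also, 9 pallets each exceed 600 kg, and no two of those can share a container, so at least 9 containers are needed.
A packing using 9 containers:
  container 1: 1150 = 1150
  container 2: 1100 = 1100
  container 3: 1000 = 1000
  container 4: 1000 = 1000
  container 5: 950 + 250 = 1200
  container 6: 900 + 300 = 1200
  container 7: 650 + 500 = 1150
  container 8: 650 + 400 = 1050
  container 9: 650 = 650
This matches the lower bound, so 9 is optimal.

9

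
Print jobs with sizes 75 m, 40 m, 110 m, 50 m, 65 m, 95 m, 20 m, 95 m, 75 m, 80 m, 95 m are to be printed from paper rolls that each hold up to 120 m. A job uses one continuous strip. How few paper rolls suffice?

8

Total = 110 + 95 + 95 + 95 + 80 + 75 + 75 + 65 + 50 + 40 + 20 = 800 m.
Lower bound: ⌈800/120⌉ = 7 paper rolls.
Also, 8 print jobs each exceed 60 m, and no two of those can share a roll, so at least 8 paper rolls are needed.
A packing using 8 paper rolls:
  roll 1: 110 = 110
  roll 2: 95 + 20 = 115
  roll 3: 95 = 95
  roll 4: 95 = 95
  roll 5: 80 + 40 = 120
  roll 6: 75 = 75
  roll 7: 75 = 75
  roll 8: 65 + 50 = 115
This matches the lower bound, so 8 is optimal.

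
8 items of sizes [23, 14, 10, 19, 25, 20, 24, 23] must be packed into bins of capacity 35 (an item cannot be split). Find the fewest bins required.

Total = 25 + 24 + 23 + 23 + 20 + 19 + 14 + 10 = 158.
Lower bound: ⌈158/35⌉ = 5 bins.
Also, 6 items each exceed 35/2, and no two of those can share a bin, so at least 6 bins are needed.
A packing using 6 bins:
  bin 1: 25 + 10 = 35
  bin 2: 24 = 24
  bin 3: 23 = 23
  bin 4: 23 = 23
  bin 5: 20 + 14 = 34
  bin 6: 19 = 19
This matches the lower bound, so 6 is optimal.

6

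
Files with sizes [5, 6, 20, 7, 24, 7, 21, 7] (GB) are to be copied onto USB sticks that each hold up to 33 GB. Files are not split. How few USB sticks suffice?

3

Total = 24 + 21 + 20 + 7 + 7 + 7 + 6 + 5 = 97 GB.
Lower bound: ⌈97/33⌉ = 3 USB sticks.
A packing using 3 USB sticks:
  USB stick 1: 24 + 7 = 31
  USB stick 2: 21 + 7 + 5 = 33
  USB stick 3: 20 + 7 + 6 = 33
This matches the lower bound, so 3 is optimal.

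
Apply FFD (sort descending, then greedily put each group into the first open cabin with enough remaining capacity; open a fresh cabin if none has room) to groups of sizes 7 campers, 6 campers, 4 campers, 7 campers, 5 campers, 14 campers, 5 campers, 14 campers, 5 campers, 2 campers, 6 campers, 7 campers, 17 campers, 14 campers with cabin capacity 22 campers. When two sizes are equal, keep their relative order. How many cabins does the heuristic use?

Sorted descending: 17, 14, 14, 14, 7, 7, 7, 6, 6, 5, 5, 5, 4, 2.
  17 → cabin 1 (new)  [load 17/22]
  14 → cabin 2 (new)  [load 14/22]
  14 → cabin 3 (new)  [load 14/22]
  14 → cabin 4 (new)  [load 14/22]
  7 → cabin 2  [load 21/22]
  7 → cabin 3  [load 21/22]
  7 → cabin 4  [load 21/22]
  6 → cabin 5 (new)  [load 6/22]
  6 → cabin 5  [load 12/22]
  5 → cabin 1  [load 22/22]
  5 → cabin 5  [load 17/22]
  5 → cabin 5  [load 22/22]
  4 → cabin 6 (new)  [load 4/22]
  2 → cabin 6  [load 6/22]
6 cabins opened.

6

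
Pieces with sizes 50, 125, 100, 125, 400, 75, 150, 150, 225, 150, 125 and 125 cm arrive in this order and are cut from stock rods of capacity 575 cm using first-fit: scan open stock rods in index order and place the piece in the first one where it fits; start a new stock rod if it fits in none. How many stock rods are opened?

  50 → stock rod 1 (new)  [load 50/575]
  125 → stock rod 1  [load 175/575]
  100 → stock rod 1  [load 275/575]
  125 → stock rod 1  [load 400/575]
  400 → stock rod 2 (new)  [load 400/575]
  75 → stock rod 1  [load 475/575]
  150 → stock rod 2  [load 550/575]
  150 → stock rod 3 (new)  [load 150/575]
  225 → stock rod 3  [load 375/575]
  150 → stock rod 3  [load 525/575]
  125 → stock rod 4 (new)  [load 125/575]
  125 → stock rod 4  [load 250/575]
4 stock rods opened.

4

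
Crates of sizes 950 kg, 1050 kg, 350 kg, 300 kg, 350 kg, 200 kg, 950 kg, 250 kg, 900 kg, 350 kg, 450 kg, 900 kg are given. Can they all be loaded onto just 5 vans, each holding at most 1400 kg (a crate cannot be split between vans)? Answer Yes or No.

Total = 7000 kg; ⌈7000/1400⌉ = 5.
The bound of 5 does not rule out 5, but exhaustive search shows no assignment into 5 vans of capacity 1400 kg exists — the minimum is 6.

No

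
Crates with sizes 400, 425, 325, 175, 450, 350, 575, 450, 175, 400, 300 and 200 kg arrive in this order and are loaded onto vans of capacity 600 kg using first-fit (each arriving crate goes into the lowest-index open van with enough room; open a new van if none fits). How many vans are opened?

  400 → van 1 (new)  [load 400/600]
  425 → van 2 (new)  [load 425/600]
  325 → van 3 (new)  [load 325/600]
  175 → van 1  [load 575/600]
  450 → van 4 (new)  [load 450/600]
  350 → van 5 (new)  [load 350/600]
  575 → van 6 (new)  [load 575/600]
  450 → van 7 (new)  [load 450/600]
  175 → van 2  [load 600/600]
  400 → van 8 (new)  [load 400/600]
  300 → van 9 (new)  [load 300/600]
  200 → van 3  [load 525/600]
9 vans opened.

9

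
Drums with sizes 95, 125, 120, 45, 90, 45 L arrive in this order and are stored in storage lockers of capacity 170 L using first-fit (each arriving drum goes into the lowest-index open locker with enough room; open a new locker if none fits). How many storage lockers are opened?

  95 → locker 1 (new)  [load 95/170]
  125 → locker 2 (new)  [load 125/170]
  120 → locker 3 (new)  [load 120/170]
  45 → locker 1  [load 140/170]
  90 → locker 4 (new)  [load 90/170]
  45 → locker 2  [load 170/170]
4 storage lockers opened.

4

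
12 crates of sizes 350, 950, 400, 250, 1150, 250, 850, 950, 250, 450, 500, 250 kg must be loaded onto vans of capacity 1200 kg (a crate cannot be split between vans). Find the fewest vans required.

Total = 1150 + 950 + 950 + 850 + 500 + 450 + 400 + 350 + 250 + 250 + 250 + 250 = 6600 kg.
Lower bound: ⌈6600/1200⌉ = 6 vans.
A packing using 6 vans:
  van 1: 1150 = 1150
  van 2: 950 + 250 = 1200
  van 3: 950 + 250 = 1200
  van 4: 850 + 350 = 1200
  van 5: 500 + 450 + 250 = 1200
  van 6: 400 + 250 = 650
This matches the lower bound, so 6 is optimal.

6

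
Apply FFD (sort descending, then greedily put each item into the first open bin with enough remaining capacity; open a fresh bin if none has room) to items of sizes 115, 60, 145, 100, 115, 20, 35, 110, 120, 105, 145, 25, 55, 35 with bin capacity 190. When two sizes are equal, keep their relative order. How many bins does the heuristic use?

Sorted descending: 145, 145, 120, 115, 115, 110, 105, 100, 60, 55, 35, 35, 25, 20.
  145 → bin 1 (new)  [load 145/190]
  145 → bin 2 (new)  [load 145/190]
  120 → bin 3 (new)  [load 120/190]
  115 → bin 4 (new)  [load 115/190]
  115 → bin 5 (new)  [load 115/190]
  110 → bin 6 (new)  [load 110/190]
  105 → bin 7 (new)  [load 105/190]
  100 → bin 8 (new)  [load 100/190]
  60 → bin 3  [load 180/190]
  55 → bin 4  [load 170/190]
  35 → bin 1  [load 180/190]
  35 → bin 2  [load 180/190]
  25 → bin 5  [load 140/190]
  20 → bin 4  [load 190/190]
8 bins opened.

8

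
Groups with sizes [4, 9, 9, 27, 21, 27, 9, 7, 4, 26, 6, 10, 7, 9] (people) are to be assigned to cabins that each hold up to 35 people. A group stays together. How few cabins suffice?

Total = 27 + 27 + 26 + 21 + 10 + 9 + 9 + 9 + 9 + 7 + 7 + 6 + 4 + 4 = 175 people.
Lower bound: ⌈175/35⌉ = 5 cabins.
A packing using 6 cabins:
  cabin 1: 27 + 7 = 34
  cabin 2: 27 + 7 = 34
  cabin 3: 26 + 9 = 35
  cabin 4: 21 + 10 + 4 = 35
  cabin 5: 9 + 9 + 9 + 6 = 33
  cabin 6: 4 = 4
No arrangement into 5 cabins stays within capacity, so 6 is optimal.

6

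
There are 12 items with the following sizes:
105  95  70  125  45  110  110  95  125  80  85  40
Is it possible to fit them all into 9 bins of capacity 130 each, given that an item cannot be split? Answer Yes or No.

Total = 1085; ⌈1085/130⌉ = 9.
10 items each exceed half the capacity and cannot share a bin, forcing at least 10 bins.
At least 10 bins are required, but only 9 are allowed.

No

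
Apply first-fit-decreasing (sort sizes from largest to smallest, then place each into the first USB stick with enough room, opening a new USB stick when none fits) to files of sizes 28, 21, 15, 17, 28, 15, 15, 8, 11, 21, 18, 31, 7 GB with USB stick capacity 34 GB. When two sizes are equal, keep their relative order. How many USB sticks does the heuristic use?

8

Sorted descending: 31, 28, 28, 21, 21, 18, 17, 15, 15, 15, 11, 8, 7.
  31 → USB stick 1 (new)  [load 31/34]
  28 → USB stick 2 (new)  [load 28/34]
  28 → USB stick 3 (new)  [load 28/34]
  21 → USB stick 4 (new)  [load 21/34]
  21 → USB stick 5 (new)  [load 21/34]
  18 → USB stick 6 (new)  [load 18/34]
  17 → USB stick 7 (new)  [load 17/34]
  15 → USB stick 6  [load 33/34]
  15 → USB stick 7  [load 32/34]
  15 → USB stick 8 (new)  [load 15/34]
  11 → USB stick 4  [load 32/34]
  8 → USB stick 5  [load 29/34]
  7 → USB stick 8  [load 22/34]
8 USB sticks opened.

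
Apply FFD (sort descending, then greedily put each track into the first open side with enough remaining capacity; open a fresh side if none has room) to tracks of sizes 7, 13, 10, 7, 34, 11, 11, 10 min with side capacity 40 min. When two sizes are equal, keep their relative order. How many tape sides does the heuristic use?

3

Sorted descending: 34, 13, 11, 11, 10, 10, 7, 7.
  34 → side 1 (new)  [load 34/40]
  13 → side 2 (new)  [load 13/40]
  11 → side 2  [load 24/40]
  11 → side 2  [load 35/40]
  10 → side 3 (new)  [load 10/40]
  10 → side 3  [load 20/40]
  7 → side 3  [load 27/40]
  7 → side 3  [load 34/40]
3 tape sides opened.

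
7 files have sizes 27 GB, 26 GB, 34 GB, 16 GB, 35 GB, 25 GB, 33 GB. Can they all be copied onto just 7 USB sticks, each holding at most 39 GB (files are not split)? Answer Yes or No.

Yes

A valid assignment using 7 USB sticks:
  USB stick 1: 35 = 35
  USB stick 2: 34 = 34
  USB stick 3: 33 = 33
  USB stick 4: 27 = 27
  USB stick 5: 26 = 26
  USB stick 6: 25 = 25
  USB stick 7: 16 = 16
Every load is within 39 GB, so 7 USB sticks suffice.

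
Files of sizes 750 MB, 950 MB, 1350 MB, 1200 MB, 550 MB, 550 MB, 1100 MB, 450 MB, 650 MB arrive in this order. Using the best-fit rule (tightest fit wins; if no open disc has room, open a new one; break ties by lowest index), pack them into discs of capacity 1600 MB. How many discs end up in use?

  750 → disc 1 (new)  [load 750/1600]
  950 → disc 2 (new)  [load 950/1600]
  1350 → disc 3 (new)  [load 1350/1600]
  1200 → disc 4 (new)  [load 1200/1600]
  550 → disc 2  [load 1500/1600]
  550 → disc 1  [load 1300/1600]
  1100 → disc 5 (new)  [load 1100/1600]
  450 → disc 5  [load 1550/1600]
  650 → disc 6 (new)  [load 650/1600]
6 discs opened.

6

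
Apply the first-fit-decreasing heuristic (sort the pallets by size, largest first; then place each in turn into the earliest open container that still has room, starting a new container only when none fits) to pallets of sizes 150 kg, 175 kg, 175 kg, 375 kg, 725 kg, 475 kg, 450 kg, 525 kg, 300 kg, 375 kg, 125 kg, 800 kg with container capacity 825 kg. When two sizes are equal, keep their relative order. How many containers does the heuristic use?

Sorted descending: 800, 725, 525, 475, 450, 375, 375, 300, 175, 175, 150, 125.
  800 → container 1 (new)  [load 800/825]
  725 → container 2 (new)  [load 725/825]
  525 → container 3 (new)  [load 525/825]
  475 → container 4 (new)  [load 475/825]
  450 → container 5 (new)  [load 450/825]
  375 → container 5  [load 825/825]
  375 → container 6 (new)  [load 375/825]
  300 → container 3  [load 825/825]
  175 → container 4  [load 650/825]
  175 → container 4  [load 825/825]
  150 → container 6  [load 525/825]
  125 → container 6  [load 650/825]
6 containers opened.

6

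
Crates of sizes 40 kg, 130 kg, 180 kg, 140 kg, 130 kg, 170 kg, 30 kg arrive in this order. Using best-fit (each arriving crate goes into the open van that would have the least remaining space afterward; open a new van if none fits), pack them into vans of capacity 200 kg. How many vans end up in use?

5

  40 → van 1 (new)  [load 40/200]
  130 → van 1  [load 170/200]
  180 → van 2 (new)  [load 180/200]
  140 → van 3 (new)  [load 140/200]
  130 → van 4 (new)  [load 130/200]
  170 → van 5 (new)  [load 170/200]
  30 → van 1  [load 200/200]
5 vans opened.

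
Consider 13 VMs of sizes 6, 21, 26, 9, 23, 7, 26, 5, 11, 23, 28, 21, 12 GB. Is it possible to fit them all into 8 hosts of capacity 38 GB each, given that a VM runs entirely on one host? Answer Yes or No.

Yes

A valid assignment using 7 hosts:
  host 1: 28 + 9 = 37
  host 2: 26 + 12 = 38
  host 3: 26 + 11 = 37
  host 4: 23 + 7 + 6 = 36
  host 5: 23 + 5 = 28
  host 6: 21 = 21
  host 7: 21 = 21
That uses only 7 ≤ 8, so 8 hosts are enough.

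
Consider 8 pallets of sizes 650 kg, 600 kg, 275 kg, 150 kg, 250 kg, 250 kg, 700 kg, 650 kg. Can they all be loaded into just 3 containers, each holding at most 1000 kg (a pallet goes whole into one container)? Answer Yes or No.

Total = 3525 kg; ⌈3525/1000⌉ = 4.
At least 4 containers are required, but only 3 are allowed.

No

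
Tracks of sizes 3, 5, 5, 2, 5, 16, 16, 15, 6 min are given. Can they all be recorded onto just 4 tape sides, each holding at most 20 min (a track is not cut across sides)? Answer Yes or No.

Yes

A valid assignment using 4 tape sides:
  side 1: 16 + 3 = 19
  side 2: 16 + 2 = 18
  side 3: 15 + 5 = 20
  side 4: 6 + 5 + 5 = 16
Every load is within 20 min, so 4 tape sides suffice.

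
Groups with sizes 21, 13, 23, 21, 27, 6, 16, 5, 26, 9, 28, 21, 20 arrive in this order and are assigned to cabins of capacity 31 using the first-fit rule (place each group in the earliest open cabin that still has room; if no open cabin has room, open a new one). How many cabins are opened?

9

  21 → cabin 1 (new)  [load 21/31]
  13 → cabin 2 (new)  [load 13/31]
  23 → cabin 3 (new)  [load 23/31]
  21 → cabin 4 (new)  [load 21/31]
  27 → cabin 5 (new)  [load 27/31]
  6 → cabin 1  [load 27/31]
  16 → cabin 2  [load 29/31]
  5 → cabin 3  [load 28/31]
  26 → cabin 6 (new)  [load 26/31]
  9 → cabin 4  [load 30/31]
  28 → cabin 7 (new)  [load 28/31]
  21 → cabin 8 (new)  [load 21/31]
  20 → cabin 9 (new)  [load 20/31]
9 cabins opened.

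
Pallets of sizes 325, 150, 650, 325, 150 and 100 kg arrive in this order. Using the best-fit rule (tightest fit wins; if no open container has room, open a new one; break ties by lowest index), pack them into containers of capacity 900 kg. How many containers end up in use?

  325 → container 1 (new)  [load 325/900]
  150 → container 1  [load 475/900]
  650 → container 2 (new)  [load 650/900]
  325 → container 1  [load 800/900]
  150 → container 2  [load 800/900]
  100 → container 1  [load 900/900]
2 containers opened.

2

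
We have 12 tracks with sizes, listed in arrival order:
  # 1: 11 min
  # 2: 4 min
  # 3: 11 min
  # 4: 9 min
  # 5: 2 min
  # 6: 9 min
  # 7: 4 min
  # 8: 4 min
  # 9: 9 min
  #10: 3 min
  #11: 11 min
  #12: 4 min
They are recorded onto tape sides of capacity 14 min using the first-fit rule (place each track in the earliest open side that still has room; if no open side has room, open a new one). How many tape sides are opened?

7

  11 → side 1 (new)  [load 11/14]
  4 → side 2 (new)  [load 4/14]
  11 → side 3 (new)  [load 11/14]
  9 → side 2  [load 13/14]
  2 → side 1  [load 13/14]
  9 → side 4 (new)  [load 9/14]
  4 → side 4  [load 13/14]
  4 → side 5 (new)  [load 4/14]
  9 → side 5  [load 13/14]
  3 → side 3  [load 14/14]
  11 → side 6 (new)  [load 11/14]
  4 → side 7 (new)  [load 4/14]
7 tape sides opened.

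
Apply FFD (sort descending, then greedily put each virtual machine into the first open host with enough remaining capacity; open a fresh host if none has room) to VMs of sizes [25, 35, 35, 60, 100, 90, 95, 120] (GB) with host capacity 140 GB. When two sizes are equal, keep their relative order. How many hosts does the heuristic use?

5

Sorted descending: 120, 100, 95, 90, 60, 35, 35, 25.
  120 → host 1 (new)  [load 120/140]
  100 → host 2 (new)  [load 100/140]
  95 → host 3 (new)  [load 95/140]
  90 → host 4 (new)  [load 90/140]
  60 → host 5 (new)  [load 60/140]
  35 → host 2  [load 135/140]
  35 → host 3  [load 130/140]
  25 → host 4  [load 115/140]
5 hosts opened.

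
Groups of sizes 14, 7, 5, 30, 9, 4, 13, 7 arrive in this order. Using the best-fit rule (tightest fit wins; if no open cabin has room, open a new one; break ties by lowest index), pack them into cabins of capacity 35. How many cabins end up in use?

3

  14 → cabin 1 (new)  [load 14/35]
  7 → cabin 1  [load 21/35]
  5 → cabin 1  [load 26/35]
  30 → cabin 2 (new)  [load 30/35]
  9 → cabin 1  [load 35/35]
  4 → cabin 2  [load 34/35]
  13 → cabin 3 (new)  [load 13/35]
  7 → cabin 3  [load 20/35]
3 cabins opened.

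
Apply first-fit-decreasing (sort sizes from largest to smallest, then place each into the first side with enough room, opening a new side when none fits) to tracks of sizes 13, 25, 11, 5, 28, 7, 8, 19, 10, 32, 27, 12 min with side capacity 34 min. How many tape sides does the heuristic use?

6

Sorted descending: 32, 28, 27, 25, 19, 13, 12, 11, 10, 8, 7, 5.
  32 → side 1 (new)  [load 32/34]
  28 → side 2 (new)  [load 28/34]
  27 → side 3 (new)  [load 27/34]
  25 → side 4 (new)  [load 25/34]
  19 → side 5 (new)  [load 19/34]
  13 → side 5  [load 32/34]
  12 → side 6 (new)  [load 12/34]
  11 → side 6  [load 23/34]
  10 → side 6  [load 33/34]
  8 → side 4  [load 33/34]
  7 → side 3  [load 34/34]
  5 → side 2  [load 33/34]
6 tape sides opened.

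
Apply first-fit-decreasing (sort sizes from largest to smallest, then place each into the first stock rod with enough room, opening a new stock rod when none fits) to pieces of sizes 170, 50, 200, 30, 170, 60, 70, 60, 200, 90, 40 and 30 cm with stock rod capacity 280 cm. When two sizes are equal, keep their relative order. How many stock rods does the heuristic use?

5

Sorted descending: 200, 200, 170, 170, 90, 70, 60, 60, 50, 40, 30, 30.
  200 → stock rod 1 (new)  [load 200/280]
  200 → stock rod 2 (new)  [load 200/280]
  170 → stock rod 3 (new)  [load 170/280]
  170 → stock rod 4 (new)  [load 170/280]
  90 → stock rod 3  [load 260/280]
  70 → stock rod 1  [load 270/280]
  60 → stock rod 2  [load 260/280]
  60 → stock rod 4  [load 230/280]
  50 → stock rod 4  [load 280/280]
  40 → stock rod 5 (new)  [load 40/280]
  30 → stock rod 5  [load 70/280]
  30 → stock rod 5  [load 100/280]
5 stock rods opened.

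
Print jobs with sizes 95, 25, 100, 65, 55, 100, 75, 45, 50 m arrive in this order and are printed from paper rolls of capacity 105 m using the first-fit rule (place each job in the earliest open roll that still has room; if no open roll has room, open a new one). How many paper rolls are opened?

7

  95 → roll 1 (new)  [load 95/105]
  25 → roll 2 (new)  [load 25/105]
  100 → roll 3 (new)  [load 100/105]
  65 → roll 2  [load 90/105]
  55 → roll 4 (new)  [load 55/105]
  100 → roll 5 (new)  [load 100/105]
  75 → roll 6 (new)  [load 75/105]
  45 → roll 4  [load 100/105]
  50 → roll 7 (new)  [load 50/105]
7 paper rolls opened.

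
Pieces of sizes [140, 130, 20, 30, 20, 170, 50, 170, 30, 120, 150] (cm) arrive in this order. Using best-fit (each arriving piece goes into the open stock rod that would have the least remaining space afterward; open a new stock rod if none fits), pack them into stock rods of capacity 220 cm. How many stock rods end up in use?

6

  140 → stock rod 1 (new)  [load 140/220]
  130 → stock rod 2 (new)  [load 130/220]
  20 → stock rod 1  [load 160/220]
  30 → stock rod 1  [load 190/220]
  20 → stock rod 1  [load 210/220]
  170 → stock rod 3 (new)  [load 170/220]
  50 → stock rod 3  [load 220/220]
  170 → stock rod 4 (new)  [load 170/220]
  30 → stock rod 4  [load 200/220]
  120 → stock rod 5 (new)  [load 120/220]
  150 → stock rod 6 (new)  [load 150/220]
6 stock rods opened.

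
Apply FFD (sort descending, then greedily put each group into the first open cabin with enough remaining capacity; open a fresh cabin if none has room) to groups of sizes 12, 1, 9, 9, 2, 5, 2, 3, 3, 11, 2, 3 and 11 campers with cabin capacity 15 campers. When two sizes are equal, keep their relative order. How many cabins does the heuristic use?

Sorted descending: 12, 11, 11, 9, 9, 5, 3, 3, 3, 2, 2, 2, 1.
  12 → cabin 1 (new)  [load 12/15]
  11 → cabin 2 (new)  [load 11/15]
  11 → cabin 3 (new)  [load 11/15]
  9 → cabin 4 (new)  [load 9/15]
  9 → cabin 5 (new)  [load 9/15]
  5 → cabin 4  [load 14/15]
  3 → cabin 1  [load 15/15]
  3 → cabin 2  [load 14/15]
  3 → cabin 3  [load 14/15]
  2 → cabin 5  [load 11/15]
  2 → cabin 5  [load 13/15]
  2 → cabin 5  [load 15/15]
  1 → cabin 2  [load 15/15]
5 cabins opened.

5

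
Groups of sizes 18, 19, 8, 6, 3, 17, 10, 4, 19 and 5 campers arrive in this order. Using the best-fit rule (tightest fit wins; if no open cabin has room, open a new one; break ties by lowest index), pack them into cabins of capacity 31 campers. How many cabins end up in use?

  18 → cabin 1 (new)  [load 18/31]
  19 → cabin 2 (new)  [load 19/31]
  8 → cabin 2  [load 27/31]
  6 → cabin 1  [load 24/31]
  3 → cabin 2  [load 30/31]
  17 → cabin 3 (new)  [load 17/31]
  10 → cabin 3  [load 27/31]
  4 → cabin 3  [load 31/31]
  19 → cabin 4 (new)  [load 19/31]
  5 → cabin 1  [load 29/31]
4 cabins opened.

4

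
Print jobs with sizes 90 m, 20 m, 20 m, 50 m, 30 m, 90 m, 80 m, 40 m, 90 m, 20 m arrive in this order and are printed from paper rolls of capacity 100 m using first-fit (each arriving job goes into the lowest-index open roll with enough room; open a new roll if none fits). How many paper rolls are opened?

  90 → roll 1 (new)  [load 90/100]
  20 → roll 2 (new)  [load 20/100]
  20 → roll 2  [load 40/100]
  50 → roll 2  [load 90/100]
  30 → roll 3 (new)  [load 30/100]
  90 → roll 4 (new)  [load 90/100]
  80 → roll 5 (new)  [load 80/100]
  40 → roll 3  [load 70/100]
  90 → roll 6 (new)  [load 90/100]
  20 → roll 3  [load 90/100]
6 paper rolls opened.

6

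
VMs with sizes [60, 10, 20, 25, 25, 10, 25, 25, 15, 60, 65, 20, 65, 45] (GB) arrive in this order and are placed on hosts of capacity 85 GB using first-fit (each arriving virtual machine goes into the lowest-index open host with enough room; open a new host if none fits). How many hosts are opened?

  60 → host 1 (new)  [load 60/85]
  10 → host 1  [load 70/85]
  20 → host 2 (new)  [load 20/85]
  25 → host 2  [load 45/85]
  25 → host 2  [load 70/85]
  10 → host 1  [load 80/85]
  25 → host 3 (new)  [load 25/85]
  25 → host 3  [load 50/85]
  15 → host 2  [load 85/85]
  60 → host 4 (new)  [load 60/85]
  65 → host 5 (new)  [load 65/85]
  20 → host 3  [load 70/85]
  65 → host 6 (new)  [load 65/85]
  45 → host 7 (new)  [load 45/85]
7 hosts opened.

7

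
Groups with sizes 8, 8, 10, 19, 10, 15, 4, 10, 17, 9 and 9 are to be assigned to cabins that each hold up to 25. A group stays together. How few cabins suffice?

Total = 19 + 17 + 15 + 10 + 10 + 10 + 9 + 9 + 8 + 8 + 4 = 119.
Lower bound: ⌈119/25⌉ = 5 cabins.
A packing using 6 cabins:
  cabin 1: 19 + 4 = 23
  cabin 2: 17 + 8 = 25
  cabin 3: 15 + 10 = 25
  cabin 4: 10 + 10 = 20
  cabin 5: 9 + 9 = 18
  cabin 6: 8 = 8
No arrangement into 5 cabins stays within capacity, so 6 is optimal.

6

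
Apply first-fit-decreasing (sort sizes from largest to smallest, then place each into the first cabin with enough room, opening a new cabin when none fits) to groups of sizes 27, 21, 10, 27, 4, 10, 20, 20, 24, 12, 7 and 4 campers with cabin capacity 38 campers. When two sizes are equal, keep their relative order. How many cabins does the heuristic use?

Sorted descending: 27, 27, 24, 21, 20, 20, 12, 10, 10, 7, 4, 4.
  27 → cabin 1 (new)  [load 27/38]
  27 → cabin 2 (new)  [load 27/38]
  24 → cabin 3 (new)  [load 24/38]
  21 → cabin 4 (new)  [load 21/38]
  20 → cabin 5 (new)  [load 20/38]
  20 → cabin 6 (new)  [load 20/38]
  12 → cabin 3  [load 36/38]
  10 → cabin 1  [load 37/38]
  10 → cabin 2  [load 37/38]
  7 → cabin 4  [load 28/38]
  4 → cabin 4  [load 32/38]
  4 → cabin 4  [load 36/38]
6 cabins opened.

6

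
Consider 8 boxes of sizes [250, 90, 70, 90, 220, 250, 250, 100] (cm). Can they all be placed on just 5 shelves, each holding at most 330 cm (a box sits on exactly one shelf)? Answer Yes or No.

A valid assignment using 5 shelves:
  shelf 1: 250 + 70 = 320
  shelf 2: 250 = 250
  shelf 3: 250 = 250
  shelf 4: 220 + 100 = 320
  shelf 5: 90 + 90 = 180
Every load is within 330 cm, so 5 shelves suffice.

Yes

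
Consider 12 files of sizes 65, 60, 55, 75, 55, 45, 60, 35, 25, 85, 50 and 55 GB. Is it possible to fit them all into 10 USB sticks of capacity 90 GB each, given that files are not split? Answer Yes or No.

A valid assignment using 10 USB sticks:
  USB stick 1: 85 = 85
  USB stick 2: 75 = 75
  USB stick 3: 65 + 25 = 90
  USB stick 4: 60 = 60
  USB stick 5: 60 = 60
  USB stick 6: 55 + 35 = 90
  USB stick 7: 55 = 55
  USB stick 8: 55 = 55
  USB stick 9: 50 = 50
  USB stick 10: 45 = 45
Every load is within 90 GB, so 10 USB sticks suffice.

Yes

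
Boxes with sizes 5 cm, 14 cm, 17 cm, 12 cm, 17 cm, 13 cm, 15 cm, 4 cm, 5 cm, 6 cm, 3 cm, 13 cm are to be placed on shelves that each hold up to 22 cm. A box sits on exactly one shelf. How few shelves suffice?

Total = 17 + 17 + 15 + 14 + 13 + 13 + 12 + 6 + 5 + 5 + 4 + 3 = 124 cm.
Lower bound: ⌈124/22⌉ = 6 shelves.
Also, 7 boxes each exceed 11 cm, and no two of those can share a shelf, so at least 7 shelves are needed.
A packing using 7 shelves:
  shelf 1: 17 + 5 = 22
  shelf 2: 17 + 5 = 22
  shelf 3: 15 + 6 = 21
  shelf 4: 14 + 4 + 3 = 21
  shelf 5: 13 = 13
  shelf 6: 13 = 13
  shelf 7: 12 = 12
This matches the lower bound, so 7 is optimal.

7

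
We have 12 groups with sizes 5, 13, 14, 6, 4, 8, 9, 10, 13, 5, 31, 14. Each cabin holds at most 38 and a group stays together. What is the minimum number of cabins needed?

Total = 31 + 14 + 14 + 13 + 13 + 10 + 9 + 8 + 6 + 5 + 5 + 4 = 132.
Lower bound: ⌈132/38⌉ = 4 cabins.
A packing using 4 cabins:
  cabin 1: 31 + 6 = 37
  cabin 2: 14 + 14 + 10 = 38
  cabin 3: 13 + 13 + 9 = 35
  cabin 4: 8 + 5 + 5 + 4 = 22
This matches the lower bound, so 4 is optimal.

4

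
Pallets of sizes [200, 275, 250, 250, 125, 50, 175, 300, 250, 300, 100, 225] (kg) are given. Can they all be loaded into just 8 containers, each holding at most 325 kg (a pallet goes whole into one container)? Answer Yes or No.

Total = 2500 kg; ⌈2500/325⌉ = 8.
9 pallets each exceed half the capacity and cannot share a container, forcing at least 9 containers.
At least 9 containers are required, but only 8 are allowed.

No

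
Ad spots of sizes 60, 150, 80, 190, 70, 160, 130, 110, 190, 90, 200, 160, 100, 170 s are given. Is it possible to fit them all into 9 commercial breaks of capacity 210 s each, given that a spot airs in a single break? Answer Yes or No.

Total = 1860 s; ⌈1860/210⌉ = 9.
The bound of 9 does not rule out 9, but exhaustive search shows no assignment into 9 commercial breaks of capacity 210 s exists — the minimum is 10.

No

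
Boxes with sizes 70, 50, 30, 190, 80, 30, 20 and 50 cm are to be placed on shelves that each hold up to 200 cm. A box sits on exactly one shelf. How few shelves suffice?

3

Total = 190 + 80 + 70 + 50 + 50 + 30 + 30 + 20 = 520 cm.
Lower bound: ⌈520/200⌉ = 3 shelves.
A packing using 3 shelves:
  shelf 1: 190 = 190
  shelf 2: 80 + 70 + 50 = 200
  shelf 3: 50 + 30 + 30 + 20 = 130
This matches the lower bound, so 3 is optimal.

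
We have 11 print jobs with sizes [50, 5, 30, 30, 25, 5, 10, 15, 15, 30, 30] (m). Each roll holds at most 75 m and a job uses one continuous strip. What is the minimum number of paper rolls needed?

4

Total = 50 + 30 + 30 + 30 + 30 + 25 + 15 + 15 + 10 + 5 + 5 = 245 m.
Lower bound: ⌈245/75⌉ = 4 paper rolls.
A packing using 4 paper rolls:
  roll 1: 50 + 25 = 75
  roll 2: 30 + 30 + 15 = 75
  roll 3: 30 + 30 + 15 = 75
  roll 4: 10 + 5 + 5 = 20
This matches the lower bound, so 4 is optimal.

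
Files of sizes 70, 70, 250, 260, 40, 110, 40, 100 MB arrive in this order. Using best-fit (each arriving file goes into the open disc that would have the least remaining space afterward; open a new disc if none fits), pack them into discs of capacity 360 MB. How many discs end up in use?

3

  70 → disc 1 (new)  [load 70/360]
  70 → disc 1  [load 140/360]
  250 → disc 2 (new)  [load 250/360]
  260 → disc 3 (new)  [load 260/360]
  40 → disc 3  [load 300/360]
  110 → disc 2  [load 360/360]
  40 → disc 3  [load 340/360]
  100 → disc 1  [load 240/360]
3 discs opened.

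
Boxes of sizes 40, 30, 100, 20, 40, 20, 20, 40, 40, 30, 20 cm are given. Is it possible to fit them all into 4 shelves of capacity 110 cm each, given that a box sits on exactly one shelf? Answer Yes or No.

A valid assignment using 4 shelves:
  shelf 1: 100 = 100
  shelf 2: 40 + 40 + 30 = 110
  shelf 3: 40 + 40 + 30 = 110
  shelf 4: 20 + 20 + 20 + 20 = 80
Every load is within 110 cm, so 4 shelves suffice.

Yes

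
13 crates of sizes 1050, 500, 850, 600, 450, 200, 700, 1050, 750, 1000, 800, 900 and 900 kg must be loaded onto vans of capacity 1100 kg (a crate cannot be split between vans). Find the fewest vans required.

11

Total = 1050 + 1050 + 1000 + 900 + 900 + 850 + 800 + 750 + 700 + 600 + 500 + 450 + 200 = 9750 kg.
Lower bound: ⌈9750/1100⌉ = 9 vans.
Also, 10 crates each exceed 550 kg, and no two of those can share a van, so at least 10 vans are needed.
A packing using 11 vans:
  van 1: 1050 = 1050
  van 2: 1050 = 1050
  van 3: 1000 = 1000
  van 4: 900 + 200 = 1100
  van 5: 900 = 900
  van 6: 850 = 850
  van 7: 800 = 800
  van 8: 750 = 750
  van 9: 700 = 700
  van 10: 600 + 500 = 1100
  van 11: 450 = 450
No arrangement into 10 vans stays within capacity, so 11 is optimal.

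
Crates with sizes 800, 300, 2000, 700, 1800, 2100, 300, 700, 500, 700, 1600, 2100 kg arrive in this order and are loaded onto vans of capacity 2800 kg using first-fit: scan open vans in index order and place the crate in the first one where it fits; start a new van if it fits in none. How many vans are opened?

6

  800 → van 1 (new)  [load 800/2800]
  300 → van 1  [load 1100/2800]
  2000 → van 2 (new)  [load 2000/2800]
  700 → van 1  [load 1800/2800]
  1800 → van 3 (new)  [load 1800/2800]
  2100 → van 4 (new)  [load 2100/2800]
  300 → van 1  [load 2100/2800]
  700 → van 1  [load 2800/2800]
  500 → van 2  [load 2500/2800]
  700 → van 3  [load 2500/2800]
  1600 → van 5 (new)  [load 1600/2800]
  2100 → van 6 (new)  [load 2100/2800]
6 vans opened.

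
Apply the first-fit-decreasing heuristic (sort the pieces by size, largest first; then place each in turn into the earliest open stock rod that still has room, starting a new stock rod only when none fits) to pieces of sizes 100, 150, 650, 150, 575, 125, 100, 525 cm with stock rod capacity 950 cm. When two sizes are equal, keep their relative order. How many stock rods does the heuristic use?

3

Sorted descending: 650, 575, 525, 150, 150, 125, 100, 100.
  650 → stock rod 1 (new)  [load 650/950]
  575 → stock rod 2 (new)  [load 575/950]
  525 → stock rod 3 (new)  [load 525/950]
  150 → stock rod 1  [load 800/950]
  150 → stock rod 1  [load 950/950]
  125 → stock rod 2  [load 700/950]
  100 → stock rod 2  [load 800/950]
  100 → stock rod 2  [load 900/950]
3 stock rods opened.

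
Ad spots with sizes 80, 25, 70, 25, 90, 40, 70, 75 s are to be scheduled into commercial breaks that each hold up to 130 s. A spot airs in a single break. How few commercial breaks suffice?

5

Total = 90 + 80 + 75 + 70 + 70 + 40 + 25 + 25 = 475 s.
Lower bound: ⌈475/130⌉ = 4 commercial breaks.
Also, 5 ad spots each exceed 65 s, and no two of those can share a break, so at least 5 commercial breaks are needed.
A packing using 5 commercial breaks:
  break 1: 90 + 40 = 130
  break 2: 80 + 25 + 25 = 130
  break 3: 75 = 75
  break 4: 70 = 70
  break 5: 70 = 70
This matches the lower bound, so 5 is optimal.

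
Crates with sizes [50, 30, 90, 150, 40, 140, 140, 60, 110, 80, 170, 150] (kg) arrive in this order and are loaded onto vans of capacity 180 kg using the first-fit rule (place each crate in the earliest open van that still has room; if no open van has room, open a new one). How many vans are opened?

  50 → van 1 (new)  [load 50/180]
  30 → van 1  [load 80/180]
  90 → van 1  [load 170/180]
  150 → van 2 (new)  [load 150/180]
  40 → van 3 (new)  [load 40/180]
  140 → van 3  [load 180/180]
  140 → van 4 (new)  [load 140/180]
  60 → van 5 (new)  [load 60/180]
  110 → van 5  [load 170/180]
  80 → van 6 (new)  [load 80/180]
  170 → van 7 (new)  [load 170/180]
  150 → van 8 (new)  [load 150/180]
8 vans opened.

8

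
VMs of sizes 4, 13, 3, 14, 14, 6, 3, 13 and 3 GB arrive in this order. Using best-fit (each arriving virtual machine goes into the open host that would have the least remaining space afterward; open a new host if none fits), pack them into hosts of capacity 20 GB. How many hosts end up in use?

4

  4 → host 1 (new)  [load 4/20]
  13 → host 1  [load 17/20]
  3 → host 1  [load 20/20]
  14 → host 2 (new)  [load 14/20]
  14 → host 3 (new)  [load 14/20]
  6 → host 2  [load 20/20]
  3 → host 3  [load 17/20]
  13 → host 4 (new)  [load 13/20]
  3 → host 3  [load 20/20]
4 hosts opened.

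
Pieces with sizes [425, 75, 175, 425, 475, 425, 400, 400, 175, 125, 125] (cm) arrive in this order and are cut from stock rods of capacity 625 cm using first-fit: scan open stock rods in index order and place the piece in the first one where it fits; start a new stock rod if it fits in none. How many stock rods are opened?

  425 → stock rod 1 (new)  [load 425/625]
  75 → stock rod 1  [load 500/625]
  175 → stock rod 2 (new)  [load 175/625]
  425 → stock rod 2  [load 600/625]
  475 → stock rod 3 (new)  [load 475/625]
  425 → stock rod 4 (new)  [load 425/625]
  400 → stock rod 5 (new)  [load 400/625]
  400 → stock rod 6 (new)  [load 400/625]
  175 → stock rod 4  [load 600/625]
  125 → stock rod 1  [load 625/625]
  125 → stock rod 3  [load 600/625]
6 stock rods opened.

6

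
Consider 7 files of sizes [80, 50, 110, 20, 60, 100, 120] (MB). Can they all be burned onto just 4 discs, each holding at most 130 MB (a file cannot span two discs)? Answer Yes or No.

No

Total = 540 MB; ⌈540/130⌉ = 5.
At least 5 discs are required, but only 4 are allowed.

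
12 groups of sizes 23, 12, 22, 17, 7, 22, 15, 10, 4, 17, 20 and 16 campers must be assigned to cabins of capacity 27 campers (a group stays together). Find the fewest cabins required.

8

Total = 23 + 22 + 22 + 20 + 17 + 17 + 16 + 15 + 12 + 10 + 7 + 4 = 185 campers.
Lower bound: ⌈185/27⌉ = 7 cabins.
Also, 8 groups each exceed 27/2 campers, and no two of those can share a cabin, so at least 8 cabins are needed.
A packing using 8 cabins:
  cabin 1: 23 + 4 = 27
  cabin 2: 22 = 22
  cabin 3: 22 = 22
  cabin 4: 20 + 7 = 27
  cabin 5: 17 + 10 = 27
  cabin 6: 17 = 17
  cabin 7: 16 = 16
  cabin 8: 15 + 12 = 27
This matches the lower bound, so 8 is optimal.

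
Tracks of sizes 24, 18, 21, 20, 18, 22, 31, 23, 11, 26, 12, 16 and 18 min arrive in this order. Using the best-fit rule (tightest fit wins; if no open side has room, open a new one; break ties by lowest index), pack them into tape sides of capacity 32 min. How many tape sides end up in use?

11

  24 → side 1 (new)  [load 24/32]
  18 → side 2 (new)  [load 18/32]
  21 → side 3 (new)  [load 21/32]
  20 → side 4 (new)  [load 20/32]
  18 → side 5 (new)  [load 18/32]
  22 → side 6 (new)  [load 22/32]
  31 → side 7 (new)  [load 31/32]
  23 → side 8 (new)  [load 23/32]
  11 → side 3  [load 32/32]
  26 → side 9 (new)  [load 26/32]
  12 → side 4  [load 32/32]
  16 → side 10 (new)  [load 16/32]
  18 → side 11 (new)  [load 18/32]
11 tape sides opened.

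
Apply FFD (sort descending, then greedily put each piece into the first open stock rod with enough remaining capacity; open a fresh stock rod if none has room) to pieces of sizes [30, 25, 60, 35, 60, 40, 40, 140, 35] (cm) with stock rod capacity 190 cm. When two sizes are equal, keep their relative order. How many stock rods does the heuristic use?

Sorted descending: 140, 60, 60, 40, 40, 35, 35, 30, 25.
  140 → stock rod 1 (new)  [load 140/190]
  60 → stock rod 2 (new)  [load 60/190]
  60 → stock rod 2  [load 120/190]
  40 → stock rod 1  [load 180/190]
  40 → stock rod 2  [load 160/190]
  35 → stock rod 3 (new)  [load 35/190]
  35 → stock rod 3  [load 70/190]
  30 → stock rod 2  [load 190/190]
  25 → stock rod 3  [load 95/190]
3 stock rods opened.

3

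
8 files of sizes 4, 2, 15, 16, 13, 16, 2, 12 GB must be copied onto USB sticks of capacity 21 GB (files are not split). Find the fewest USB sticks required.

5

Total = 16 + 16 + 15 + 13 + 12 + 4 + 2 + 2 = 80 GB.
Lower bound: ⌈80/21⌉ = 4 USB sticks.
Also, 5 files each exceed 21/2 GB, and no two of those can share a USB stick, so at least 5 USB sticks are needed.
A packing using 5 USB sticks:
  USB stick 1: 16 + 4 = 20
  USB stick 2: 16 + 2 + 2 = 20
  USB stick 3: 15 = 15
  USB stick 4: 13 = 13
  USB stick 5: 12 = 12
This matches the lower bound, so 5 is optimal.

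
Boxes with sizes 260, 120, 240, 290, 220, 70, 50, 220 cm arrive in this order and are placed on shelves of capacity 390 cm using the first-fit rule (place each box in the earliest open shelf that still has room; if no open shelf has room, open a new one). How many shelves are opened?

  260 → shelf 1 (new)  [load 260/390]
  120 → shelf 1  [load 380/390]
  240 → shelf 2 (new)  [load 240/390]
  290 → shelf 3 (new)  [load 290/390]
  220 → shelf 4 (new)  [load 220/390]
  70 → shelf 2  [load 310/390]
  50 → shelf 2  [load 360/390]
  220 → shelf 5 (new)  [load 220/390]
5 shelves opened.

5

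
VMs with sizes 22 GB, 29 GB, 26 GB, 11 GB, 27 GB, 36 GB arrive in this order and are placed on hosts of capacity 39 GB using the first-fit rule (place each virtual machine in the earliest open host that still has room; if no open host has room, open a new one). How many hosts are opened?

  22 → host 1 (new)  [load 22/39]
  29 → host 2 (new)  [load 29/39]
  26 → host 3 (new)  [load 26/39]
  11 → host 1  [load 33/39]
  27 → host 4 (new)  [load 27/39]
  36 → host 5 (new)  [load 36/39]
5 hosts opened.

5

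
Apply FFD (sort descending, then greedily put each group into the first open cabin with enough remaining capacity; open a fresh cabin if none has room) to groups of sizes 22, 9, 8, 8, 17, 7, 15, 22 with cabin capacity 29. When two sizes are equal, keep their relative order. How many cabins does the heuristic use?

Sorted descending: 22, 22, 17, 15, 9, 8, 8, 7.
  22 → cabin 1 (new)  [load 22/29]
  22 → cabin 2 (new)  [load 22/29]
  17 → cabin 3 (new)  [load 17/29]
  15 → cabin 4 (new)  [load 15/29]
  9 → cabin 3  [load 26/29]
  8 → cabin 4  [load 23/29]
  8 → cabin 5 (new)  [load 8/29]
  7 → cabin 1  [load 29/29]
5 cabins opened.

5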